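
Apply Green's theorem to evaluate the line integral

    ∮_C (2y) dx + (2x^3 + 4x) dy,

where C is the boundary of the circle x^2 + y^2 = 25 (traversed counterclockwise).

Green's theorem converts the closed line integral into a double integral over the enclosed region D:

    ∮_C P dx + Q dy = ∬_D (∂Q/∂x - ∂P/∂y) dA.

Here P = 2y, Q = 2x^3 + 4x, so

    ∂Q/∂x = 6x^2 + 4,    ∂P/∂y = 2,
    ∂Q/∂x - ∂P/∂y = 6x^2 + 2.

D is the region x^2 + y^2 ≤ 25. Evaluating the double integral:

In polar coordinates (x = r cos θ, y = r sin θ, dA = r dr dθ) the integrand becomes 6r^2cos(θ)^2 + 2, so

    ∬_D (6x^2 + 2) dA = ∫_0^{2π} ∫_0^{5} (6r^2cos(θ)^2 + 2) · r dr dθ.

Inner (r from 0 to 5): 1875cos(θ)^2/2 + 25.
Outer (θ from 0 to 2π): 1975π/2.

Therefore ∮_C P dx + Q dy = 1975π/2.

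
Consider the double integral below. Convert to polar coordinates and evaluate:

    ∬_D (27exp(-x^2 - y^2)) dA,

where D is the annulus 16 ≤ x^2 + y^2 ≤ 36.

The region D is 4 ≤ r ≤ 6, 0 ≤ θ ≤ 2π in polar coordinates, where x = r cos(θ), y = r sin(θ), and dA = r dr dθ.

Under the substitution, the integrand becomes 27exp(-r^2), so

    ∬_D (27exp(-x^2 - y^2)) dA = ∫_{0}^{2π} ∫_{4}^{6} (27exp(-r^2)) · r dr dθ.

Inner integral (in r): ∫_{4}^{6} (27exp(-r^2)) · r dr = -(27 - 27exp(20))exp(-36)/2.

Outer integral (in θ): ∫_{0}^{2π} (-(27 - 27exp(20))exp(-36)/2) dθ = -27π (1 - exp(20))exp(-36).

Therefore ∬_D (27exp(-x^2 - y^2)) dA = -27π (1 - exp(20))exp(-36).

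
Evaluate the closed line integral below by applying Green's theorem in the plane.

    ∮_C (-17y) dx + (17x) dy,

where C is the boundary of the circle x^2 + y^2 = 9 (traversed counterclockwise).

Green's theorem converts the closed line integral into a double integral over the enclosed region D:

    ∮_C P dx + Q dy = ∬_D (∂Q/∂x - ∂P/∂y) dA.

Here P = -17y, Q = 17x, so

    ∂Q/∂x = 17,    ∂P/∂y = -17,
    ∂Q/∂x - ∂P/∂y = 34.

D is the region x^2 + y^2 ≤ 9. Evaluating the double integral:

In polar coordinates (x = r cos θ, y = r sin θ, dA = r dr dθ) the integrand becomes 34, so

    ∬_D (34) dA = ∫_0^{2π} ∫_0^{3} (34) · r dr dθ.

Inner (r from 0 to 3): 153.
Outer (θ from 0 to 2π): 306π.

Therefore ∮_C P dx + Q dy = 306π.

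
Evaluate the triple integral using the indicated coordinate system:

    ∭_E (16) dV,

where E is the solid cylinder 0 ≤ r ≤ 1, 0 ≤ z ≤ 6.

In cylindrical coordinates, x = r cos(θ), y = r sin(θ), z = z, and dV = r dr dθ dz.

The integrand becomes 16, so

    ∭_E (16) dV = ∫_{0}^{2π} ∫_{0}^{1} ∫_{0}^{6} (16) · r dz dr dθ.

Inner (z): 96r.
Middle (r from 0 to 1): 48.
Outer (θ): 96π.

Therefore the triple integral equals 96π.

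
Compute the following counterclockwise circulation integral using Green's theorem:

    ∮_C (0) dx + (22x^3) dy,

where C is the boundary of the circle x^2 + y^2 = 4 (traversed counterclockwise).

Green's theorem converts the closed line integral into a double integral over the enclosed region D:

    ∮_C P dx + Q dy = ∬_D (∂Q/∂x - ∂P/∂y) dA.

Here P = 0, Q = 22x^3, so

    ∂Q/∂x = 66x^2,    ∂P/∂y = 0,
    ∂Q/∂x - ∂P/∂y = 66x^2.

D is the region x^2 + y^2 ≤ 4. Evaluating the double integral:

In polar coordinates (x = r cos θ, y = r sin θ, dA = r dr dθ) the integrand becomes 66r^2cos(θ)^2, so

    ∬_D (66x^2) dA = ∫_0^{2π} ∫_0^{2} (66r^2cos(θ)^2) · r dr dθ.

Inner (r from 0 to 2): 264cos(θ)^2.
Outer (θ from 0 to 2π): 264π.

Therefore ∮_C P dx + Q dy = 264π.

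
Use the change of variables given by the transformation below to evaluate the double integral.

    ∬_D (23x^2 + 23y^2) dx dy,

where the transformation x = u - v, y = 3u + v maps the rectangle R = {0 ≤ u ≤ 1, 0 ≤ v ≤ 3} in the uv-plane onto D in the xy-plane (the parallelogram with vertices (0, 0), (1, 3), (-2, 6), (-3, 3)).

Compute the Jacobian determinant of (x, y) with respect to (u, v):

    ∂(x,y)/∂(u,v) = | 1  -1 | = (1)(1) - (-1)(3) = 4.
                   | 3  1 |

Its absolute value is |J| = 4 (the area scaling factor).

Substituting x = u - v, y = 3u + v into the integrand,

    23x^2 + 23y^2 → 230u^2 + 92u v + 46v^2,

so the integral becomes

    ∬_R (230u^2 + 92u v + 46v^2) · |J| du dv = ∫_0^1 ∫_0^3 (920u^2 + 368u v + 184v^2) dv du.

Inner (v): 2760u^2 + 1656u + 1656.
Outer (u): 3404.

Therefore ∬_D (23x^2 + 23y^2) dx dy = 3404.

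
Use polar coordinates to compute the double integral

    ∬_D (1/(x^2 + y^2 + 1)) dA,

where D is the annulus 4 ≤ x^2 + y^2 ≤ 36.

The region D is 2 ≤ r ≤ 6, 0 ≤ θ ≤ 2π in polar coordinates, where x = r cos(θ), y = r sin(θ), and dA = r dr dθ.

Under the substitution, the integrand becomes 1/(r^2 + 1), so

    ∬_D (1/(x^2 + y^2 + 1)) dA = ∫_{0}^{2π} ∫_{2}^{6} (1/(r^2 + 1)) · r dr dθ.

Inner integral (in r): ∫_{2}^{6} (1/(r^2 + 1)) · r dr = -log(5)/2 + log(37)/2.

Outer integral (in θ): ∫_{0}^{2π} (-log(5)/2 + log(37)/2) dθ = log((37/5)^π).

Therefore ∬_D (1/(x^2 + y^2 + 1)) dA = log((37/5)^π).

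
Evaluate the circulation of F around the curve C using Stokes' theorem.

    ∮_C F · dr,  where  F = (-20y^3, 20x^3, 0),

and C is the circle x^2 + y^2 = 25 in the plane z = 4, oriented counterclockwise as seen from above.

Let S be the flat disk x^2 + y^2 ≤ 25 in the plane z = 4, with upward unit normal n̂ = ẑ. By Stokes' theorem,

    ∮_C F · dr = ∬_S (∇ × F) · n̂ dS = ∬_D (curl F)_z dA,

where D is the disk x^2 + y^2 ≤ 25.

Compute the curl of F = (-20y^3, 20x^3, 0):
    (∇ × F)_x = ∂F_z/∂y - ∂F_y/∂z = 0,
    (∇ × F)_y = ∂F_x/∂z - ∂F_z/∂x = 0,
    (∇ × F)_z = ∂F_y/∂x - ∂F_x/∂y = 60x^2 + 60y^2.

On z = 4, (curl F)_z = 60x^2 + 60y^2.

Convert to polar (x = r cos θ, y = r sin θ, dA = r dr dθ); the integrand becomes 60r^2, so

    ∬_D (curl F)_z dA = ∫_0^{2π} ∫_0^{5} (60r^2) · r dr dθ.

Inner (r from 0 to 5): 9375.
Outer (θ from 0 to 2π): 18750π.

Therefore ∮_C F · dr = 18750π.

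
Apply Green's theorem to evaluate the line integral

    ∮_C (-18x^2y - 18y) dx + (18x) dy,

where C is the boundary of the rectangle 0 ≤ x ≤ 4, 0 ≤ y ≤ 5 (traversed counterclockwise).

Green's theorem converts the closed line integral into a double integral over the enclosed region D:

    ∮_C P dx + Q dy = ∬_D (∂Q/∂x - ∂P/∂y) dA.

Here P = -18x^2y - 18y, Q = 18x, so

    ∂Q/∂x = 18,    ∂P/∂y = -18x^2 - 18,
    ∂Q/∂x - ∂P/∂y = 18x^2 + 36.

D is the region 0 ≤ x ≤ 4, 0 ≤ y ≤ 5. Evaluating the double integral:

    ∬_D (18x^2 + 36) dA = ∫_0^{4} ∫_0^{5} (18x^2 + 36) dy dx.

Inner (y from 0 to 5): 90x^2 + 180.
Outer (x from 0 to 4): 2640.

Therefore ∮_C P dx + Q dy = 2640.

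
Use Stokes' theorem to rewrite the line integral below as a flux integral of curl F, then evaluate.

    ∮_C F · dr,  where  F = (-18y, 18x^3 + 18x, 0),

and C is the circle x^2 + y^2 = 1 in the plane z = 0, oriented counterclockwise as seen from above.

Let S be the flat disk x^2 + y^2 ≤ 1 in the plane z = 0, with upward unit normal n̂ = ẑ. By Stokes' theorem,

    ∮_C F · dr = ∬_S (∇ × F) · n̂ dS = ∬_D (curl F)_z dA,

where D is the disk x^2 + y^2 ≤ 1.

Compute the curl of F = (-18y, 18x^3 + 18x, 0):
    (∇ × F)_x = ∂F_z/∂y - ∂F_y/∂z = 0,
    (∇ × F)_y = ∂F_x/∂z - ∂F_z/∂x = 0,
    (∇ × F)_z = ∂F_y/∂x - ∂F_x/∂y = 54x^2 + 36.

On z = 0, (curl F)_z = 54x^2 + 36.

Convert to polar (x = r cos θ, y = r sin θ, dA = r dr dθ); the integrand becomes 54r^2cos(θ)^2 + 36, so

    ∬_D (curl F)_z dA = ∫_0^{2π} ∫_0^{1} (54r^2cos(θ)^2 + 36) · r dr dθ.

Inner (r from 0 to 1): 27cos(θ)^2/2 + 18.
Outer (θ from 0 to 2π): 99π/2.

Therefore ∮_C F · dr = 99π/2.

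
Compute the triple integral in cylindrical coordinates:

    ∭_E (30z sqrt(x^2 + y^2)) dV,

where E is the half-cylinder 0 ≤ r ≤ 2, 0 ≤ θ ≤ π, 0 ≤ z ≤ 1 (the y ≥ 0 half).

In cylindrical coordinates, x = r cos(θ), y = r sin(θ), z = z, and dV = r dr dθ dz.

The integrand becomes 30r z, so

    ∭_E (30z sqrt(x^2 + y^2)) dV = ∫_{0}^{π} ∫_{0}^{2} ∫_{0}^{1} (30r z) · r dz dr dθ.

Inner (z): 15r^2.
Middle (r from 0 to 2): 40.
Outer (θ): 40π.

Therefore the triple integral equals 40π.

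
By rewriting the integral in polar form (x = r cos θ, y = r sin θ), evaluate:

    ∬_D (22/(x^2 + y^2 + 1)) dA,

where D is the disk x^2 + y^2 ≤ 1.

The region D is 0 ≤ r ≤ 1, 0 ≤ θ ≤ 2π in polar coordinates, where x = r cos(θ), y = r sin(θ), and dA = r dr dθ.

Under the substitution, the integrand becomes 22/(r^2 + 1), so

    ∬_D (22/(x^2 + y^2 + 1)) dA = ∫_{0}^{2π} ∫_{0}^{1} (22/(r^2 + 1)) · r dr dθ.

Inner integral (in r): ∫_{0}^{1} (22/(r^2 + 1)) · r dr = log(2048).

Outer integral (in θ): ∫_{0}^{2π} (log(2048)) dθ = 22π log(2).

Therefore ∬_D (22/(x^2 + y^2 + 1)) dA = 22π log(2).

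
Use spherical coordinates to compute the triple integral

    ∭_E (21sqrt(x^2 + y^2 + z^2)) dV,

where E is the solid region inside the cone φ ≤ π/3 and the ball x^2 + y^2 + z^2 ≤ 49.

In spherical coordinates, x = ρ sin(φ) cos(θ), y = ρ sin(φ) sin(θ), z = ρ cos(φ), and dV = ρ^2 sin(φ) dρ dφ dθ.

The integrand becomes 21ρ, so

    ∭_E (21sqrt(x^2 + y^2 + z^2)) dV = ∫_{0}^{2π} ∫_{0}^{π/3} ∫_{0}^{7} (21ρ) · ρ^2 sin(φ) dρ dφ dθ.

Inner (ρ): 50421sin(φ)/4.
Middle (φ): 50421/8.
Outer (θ): 50421π/4.

Therefore the triple integral equals 50421π/4.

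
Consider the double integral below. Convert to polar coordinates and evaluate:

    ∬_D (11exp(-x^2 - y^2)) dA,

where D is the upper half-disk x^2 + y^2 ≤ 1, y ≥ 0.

The region D is 0 ≤ r ≤ 1, 0 ≤ θ ≤ π in polar coordinates, where x = r cos(θ), y = r sin(θ), and dA = r dr dθ.

Under the substitution, the integrand becomes 11exp(-r^2), so

    ∬_D (11exp(-x^2 - y^2)) dA = ∫_{0}^{π} ∫_{0}^{1} (11exp(-r^2)) · r dr dθ.

Inner integral (in r): ∫_{0}^{1} (11exp(-r^2)) · r dr = 11/2 - 11exp(-1)/2.

Outer integral (in θ): ∫_{0}^{π} (11/2 - 11exp(-1)/2) dθ = -11π (1 - e)exp(-1)/2.

Therefore ∬_D (11exp(-x^2 - y^2)) dA = -11π (1 - e)exp(-1)/2.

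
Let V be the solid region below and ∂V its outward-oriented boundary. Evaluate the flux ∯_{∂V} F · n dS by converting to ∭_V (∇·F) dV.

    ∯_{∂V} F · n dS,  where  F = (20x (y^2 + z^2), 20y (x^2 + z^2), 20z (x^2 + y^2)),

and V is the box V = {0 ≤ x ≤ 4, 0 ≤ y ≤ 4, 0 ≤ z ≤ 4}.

By the divergence theorem,

    ∯_{∂V} F · n dS = ∭_V (∇ · F) dV.

Compute the divergence:
    ∇ · F = ∂F_x/∂x + ∂F_y/∂y + ∂F_z/∂z = 20y^2 + 20z^2 + 20x^2 + 20z^2 + 20x^2 + 20y^2 = 40x^2 + 40y^2 + 40z^2.

V is a rectangular box, so dV = dx dy dz with 0 ≤ x ≤ 4, 0 ≤ y ≤ 4, 0 ≤ z ≤ 4.

Integrate (40x^2 + 40y^2 + 40z^2) over V as an iterated integral:

    ∭_V (∇·F) dV = ∫_0^{4} ∫_0^{4} ∫_0^{4} (40x^2 + 40y^2 + 40z^2) dz dy dx.

Inner (z from 0 to 4): 160x^2 + 160y^2 + 2560/3.
Middle (y from 0 to 4): 640x^2 + 20480/3.
Outer (x from 0 to 4): 40960.

Therefore ∯_{∂V} F · n dS = 40960.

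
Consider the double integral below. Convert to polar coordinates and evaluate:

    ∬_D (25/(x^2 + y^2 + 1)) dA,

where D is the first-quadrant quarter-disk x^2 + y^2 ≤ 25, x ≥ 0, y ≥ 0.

The region D is 0 ≤ r ≤ 5, 0 ≤ θ ≤ π/2 in polar coordinates, where x = r cos(θ), y = r sin(θ), and dA = r dr dθ.

Under the substitution, the integrand becomes 25/(r^2 + 1), so

    ∬_D (25/(x^2 + y^2 + 1)) dA = ∫_{0}^{π/2} ∫_{0}^{5} (25/(r^2 + 1)) · r dr dθ.

Inner integral (in r): ∫_{0}^{5} (25/(r^2 + 1)) · r dr = 25log(26)/2.

Outer integral (in θ): ∫_{0}^{π/2} (25log(26)/2) dθ = 25π log(26)/4.

Therefore ∬_D (25/(x^2 + y^2 + 1)) dA = 25π log(26)/4.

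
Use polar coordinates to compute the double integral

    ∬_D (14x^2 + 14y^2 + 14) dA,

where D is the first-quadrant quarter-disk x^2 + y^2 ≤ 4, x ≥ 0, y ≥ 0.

The region D is 0 ≤ r ≤ 2, 0 ≤ θ ≤ π/2 in polar coordinates, where x = r cos(θ), y = r sin(θ), and dA = r dr dθ.

Under the substitution, the integrand becomes 14r^2 + 14, so

    ∬_D (14x^2 + 14y^2 + 14) dA = ∫_{0}^{π/2} ∫_{0}^{2} (14r^2 + 14) · r dr dθ.

Inner integral (in r): ∫_{0}^{2} (14r^2 + 14) · r dr = 84.

Outer integral (in θ): ∫_{0}^{π/2} (84) dθ = 42π.

Therefore ∬_D (14x^2 + 14y^2 + 14) dA = 42π.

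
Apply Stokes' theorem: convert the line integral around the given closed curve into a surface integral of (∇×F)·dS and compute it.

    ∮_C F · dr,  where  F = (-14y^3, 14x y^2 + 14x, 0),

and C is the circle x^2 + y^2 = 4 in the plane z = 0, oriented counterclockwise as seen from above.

Let S be the flat disk x^2 + y^2 ≤ 4 in the plane z = 0, with upward unit normal n̂ = ẑ. By Stokes' theorem,

    ∮_C F · dr = ∬_S (∇ × F) · n̂ dS = ∬_D (curl F)_z dA,

where D is the disk x^2 + y^2 ≤ 4.

Compute the curl of F = (-14y^3, 14x y^2 + 14x, 0):
    (∇ × F)_x = ∂F_z/∂y - ∂F_y/∂z = 0,
    (∇ × F)_y = ∂F_x/∂z - ∂F_z/∂x = 0,
    (∇ × F)_z = ∂F_y/∂x - ∂F_x/∂y = 56y^2 + 14.

On z = 0, (curl F)_z = 56y^2 + 14.

Convert to polar (x = r cos θ, y = r sin θ, dA = r dr dθ); the integrand becomes 56r^2sin(θ)^2 + 14, so

    ∬_D (curl F)_z dA = ∫_0^{2π} ∫_0^{2} (56r^2sin(θ)^2 + 14) · r dr dθ.

Inner (r from 0 to 2): 224sin(θ)^2 + 28.
Outer (θ from 0 to 2π): 280π.

Therefore ∮_C F · dr = 280π.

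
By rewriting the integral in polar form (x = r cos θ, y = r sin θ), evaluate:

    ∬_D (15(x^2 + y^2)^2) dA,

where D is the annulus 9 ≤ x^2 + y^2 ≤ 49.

The region D is 3 ≤ r ≤ 7, 0 ≤ θ ≤ 2π in polar coordinates, where x = r cos(θ), y = r sin(θ), and dA = r dr dθ.

Under the substitution, the integrand becomes 15r^4, so

    ∬_D (15(x^2 + y^2)^2) dA = ∫_{0}^{2π} ∫_{3}^{7} (15r^4) · r dr dθ.

Inner integral (in r): ∫_{3}^{7} (15r^4) · r dr = 292300.

Outer integral (in θ): ∫_{0}^{2π} (292300) dθ = 584600π.

Therefore ∬_D (15(x^2 + y^2)^2) dA = 584600π.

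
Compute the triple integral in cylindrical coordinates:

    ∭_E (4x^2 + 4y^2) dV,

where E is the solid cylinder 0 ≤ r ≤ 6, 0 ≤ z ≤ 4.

In cylindrical coordinates, x = r cos(θ), y = r sin(θ), z = z, and dV = r dr dθ dz.

The integrand becomes 4r^2, so

    ∭_E (4x^2 + 4y^2) dV = ∫_{0}^{2π} ∫_{0}^{6} ∫_{0}^{4} (4r^2) · r dz dr dθ.

Inner (z): 16r^3.
Middle (r from 0 to 6): 5184.
Outer (θ): 10368π.

Therefore the triple integral equals 10368π.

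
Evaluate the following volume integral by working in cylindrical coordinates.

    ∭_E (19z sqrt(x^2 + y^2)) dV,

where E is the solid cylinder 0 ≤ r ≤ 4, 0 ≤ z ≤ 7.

In cylindrical coordinates, x = r cos(θ), y = r sin(θ), z = z, and dV = r dr dθ dz.

The integrand becomes 19r z, so

    ∭_E (19z sqrt(x^2 + y^2)) dV = ∫_{0}^{2π} ∫_{0}^{4} ∫_{0}^{7} (19r z) · r dz dr dθ.

Inner (z): 931r^2/2.
Middle (r from 0 to 4): 29792/3.
Outer (θ): 59584π/3.

Therefore the triple integral equals 59584π/3.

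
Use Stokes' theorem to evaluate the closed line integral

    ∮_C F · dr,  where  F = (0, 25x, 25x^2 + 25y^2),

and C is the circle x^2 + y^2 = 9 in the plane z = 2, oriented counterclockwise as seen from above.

Let S be the flat disk x^2 + y^2 ≤ 9 in the plane z = 2, with upward unit normal n̂ = ẑ. By Stokes' theorem,

    ∮_C F · dr = ∬_S (∇ × F) · n̂ dS = ∬_D (curl F)_z dA,

where D is the disk x^2 + y^2 ≤ 9.

Compute the curl of F = (0, 25x, 25x^2 + 25y^2):
    (∇ × F)_x = ∂F_z/∂y - ∂F_y/∂z = 50y,
    (∇ × F)_y = ∂F_x/∂z - ∂F_z/∂x = -50x,
    (∇ × F)_z = ∂F_y/∂x - ∂F_x/∂y = 25.

On z = 2, (curl F)_z = 25.

Convert to polar (x = r cos θ, y = r sin θ, dA = r dr dθ); the integrand becomes 25, so

    ∬_D (curl F)_z dA = ∫_0^{2π} ∫_0^{3} (25) · r dr dθ.

Inner (r from 0 to 3): 225/2.
Outer (θ from 0 to 2π): 225π.

Therefore ∮_C F · dr = 225π.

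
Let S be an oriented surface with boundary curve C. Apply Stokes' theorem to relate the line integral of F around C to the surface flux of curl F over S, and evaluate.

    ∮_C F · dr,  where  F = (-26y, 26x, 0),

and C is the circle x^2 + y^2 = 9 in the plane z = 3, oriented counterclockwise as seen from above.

Let S be the flat disk x^2 + y^2 ≤ 9 in the plane z = 3, with upward unit normal n̂ = ẑ. By Stokes' theorem,

    ∮_C F · dr = ∬_S (∇ × F) · n̂ dS = ∬_D (curl F)_z dA,

where D is the disk x^2 + y^2 ≤ 9.

Compute the curl of F = (-26y, 26x, 0):
    (∇ × F)_x = ∂F_z/∂y - ∂F_y/∂z = 0,
    (∇ × F)_y = ∂F_x/∂z - ∂F_z/∂x = 0,
    (∇ × F)_z = ∂F_y/∂x - ∂F_x/∂y = 52.

On z = 3, (curl F)_z = 52.

Convert to polar (x = r cos θ, y = r sin θ, dA = r dr dθ); the integrand becomes 52, so

    ∬_D (curl F)_z dA = ∫_0^{2π} ∫_0^{3} (52) · r dr dθ.

Inner (r from 0 to 3): 234.
Outer (θ from 0 to 2π): 468π.

Therefore ∮_C F · dr = 468π.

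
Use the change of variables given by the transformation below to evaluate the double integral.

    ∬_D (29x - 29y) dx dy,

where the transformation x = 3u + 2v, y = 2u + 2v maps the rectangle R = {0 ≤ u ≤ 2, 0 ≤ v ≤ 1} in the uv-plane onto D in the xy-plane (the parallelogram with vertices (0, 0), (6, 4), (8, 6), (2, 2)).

Compute the Jacobian determinant of (x, y) with respect to (u, v):

    ∂(x,y)/∂(u,v) = | 3  2 | = (3)(2) - (2)(2) = 2.
                   | 2  2 |

Its absolute value is |J| = 2 (the area scaling factor).

Substituting x = 3u + 2v, y = 2u + 2v into the integrand,

    29x - 29y → 29u,

so the integral becomes

    ∬_R (29u) · |J| du dv = ∫_0^2 ∫_0^1 (58u) dv du.

Inner (v): 58u.
Outer (u): 116.

Therefore ∬_D (29x - 29y) dx dy = 116.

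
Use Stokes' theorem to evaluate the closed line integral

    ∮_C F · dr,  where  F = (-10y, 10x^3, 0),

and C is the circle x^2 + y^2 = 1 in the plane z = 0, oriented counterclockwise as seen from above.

Let S be the flat disk x^2 + y^2 ≤ 1 in the plane z = 0, with upward unit normal n̂ = ẑ. By Stokes' theorem,

    ∮_C F · dr = ∬_S (∇ × F) · n̂ dS = ∬_D (curl F)_z dA,

where D is the disk x^2 + y^2 ≤ 1.

Compute the curl of F = (-10y, 10x^3, 0):
    (∇ × F)_x = ∂F_z/∂y - ∂F_y/∂z = 0,
    (∇ × F)_y = ∂F_x/∂z - ∂F_z/∂x = 0,
    (∇ × F)_z = ∂F_y/∂x - ∂F_x/∂y = 30x^2 + 10.

On z = 0, (curl F)_z = 30x^2 + 10.

Convert to polar (x = r cos θ, y = r sin θ, dA = r dr dθ); the integrand becomes 30r^2cos(θ)^2 + 10, so

    ∬_D (curl F)_z dA = ∫_0^{2π} ∫_0^{1} (30r^2cos(θ)^2 + 10) · r dr dθ.

Inner (r from 0 to 1): 15cos(θ)^2/2 + 5.
Outer (θ from 0 to 2π): 35π/2.

Therefore ∮_C F · dr = 35π/2.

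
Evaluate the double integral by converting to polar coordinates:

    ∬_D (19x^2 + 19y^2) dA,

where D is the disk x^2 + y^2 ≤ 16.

The region D is 0 ≤ r ≤ 4, 0 ≤ θ ≤ 2π in polar coordinates, where x = r cos(θ), y = r sin(θ), and dA = r dr dθ.

Under the substitution, the integrand becomes 19r^2, so

    ∬_D (19x^2 + 19y^2) dA = ∫_{0}^{2π} ∫_{0}^{4} (19r^2) · r dr dθ.

Inner integral (in r): ∫_{0}^{4} (19r^2) · r dr = 1216.

Outer integral (in θ): ∫_{0}^{2π} (1216) dθ = 2432π.

Therefore ∬_D (19x^2 + 19y^2) dA = 2432π.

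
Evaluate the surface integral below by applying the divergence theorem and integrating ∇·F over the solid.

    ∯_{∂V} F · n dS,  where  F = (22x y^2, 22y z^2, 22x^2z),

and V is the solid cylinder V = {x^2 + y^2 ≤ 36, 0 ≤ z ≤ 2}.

By the divergence theorem,

    ∯_{∂V} F · n dS = ∭_V (∇ · F) dV.

Compute the divergence:
    ∇ · F = ∂F_x/∂x + ∂F_y/∂y + ∂F_z/∂z = 22y^2 + 22z^2 + 22x^2 = 22x^2 + 22y^2 + 22z^2.

In cylindrical coordinates, x = r cos(θ), y = r sin(θ), z = z, dV = r dr dθ dz, with 0 ≤ r ≤ 6, 0 ≤ θ ≤ 2π, 0 ≤ z ≤ 2.

The integrand, after substitution and multiplying by the volume element, becomes (22r^2 + 22z^2) · r, so

    ∭_V (∇·F) dV = ∫_0^{2π} ∫_0^{6} ∫_0^{2} (22r^2 + 22z^2) · r dz dr dθ.

Inner (z from 0 to 2): 44r (r^2 + 4/3).
Middle (r from 0 to 6): 15312.
Outer (θ from 0 to 2π): 30624π.

Therefore ∯_{∂V} F · n dS = 30624π.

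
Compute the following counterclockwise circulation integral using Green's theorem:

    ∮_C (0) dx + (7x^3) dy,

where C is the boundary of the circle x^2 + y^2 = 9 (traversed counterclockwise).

Green's theorem converts the closed line integral into a double integral over the enclosed region D:

    ∮_C P dx + Q dy = ∬_D (∂Q/∂x - ∂P/∂y) dA.

Here P = 0, Q = 7x^3, so

    ∂Q/∂x = 21x^2,    ∂P/∂y = 0,
    ∂Q/∂x - ∂P/∂y = 21x^2.

D is the region x^2 + y^2 ≤ 9. Evaluating the double integral:

In polar coordinates (x = r cos θ, y = r sin θ, dA = r dr dθ) the integrand becomes 21r^2cos(θ)^2, so

    ∬_D (21x^2) dA = ∫_0^{2π} ∫_0^{3} (21r^2cos(θ)^2) · r dr dθ.

Inner (r from 0 to 3): 1701cos(θ)^2/4.
Outer (θ from 0 to 2π): 1701π/4.

Therefore ∮_C P dx + Q dy = 1701π/4.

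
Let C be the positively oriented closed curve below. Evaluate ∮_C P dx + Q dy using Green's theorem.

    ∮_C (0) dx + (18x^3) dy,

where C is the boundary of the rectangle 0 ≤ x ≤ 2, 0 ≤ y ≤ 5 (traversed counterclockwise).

Green's theorem converts the closed line integral into a double integral over the enclosed region D:

    ∮_C P dx + Q dy = ∬_D (∂Q/∂x - ∂P/∂y) dA.

Here P = 0, Q = 18x^3, so

    ∂Q/∂x = 54x^2,    ∂P/∂y = 0,
    ∂Q/∂x - ∂P/∂y = 54x^2.

D is the region 0 ≤ x ≤ 2, 0 ≤ y ≤ 5. Evaluating the double integral:

    ∬_D (54x^2) dA = ∫_0^{2} ∫_0^{5} (54x^2) dy dx.

Inner (y from 0 to 5): 270x^2.
Outer (x from 0 to 2): 720.

Therefore ∮_C P dx + Q dy = 720.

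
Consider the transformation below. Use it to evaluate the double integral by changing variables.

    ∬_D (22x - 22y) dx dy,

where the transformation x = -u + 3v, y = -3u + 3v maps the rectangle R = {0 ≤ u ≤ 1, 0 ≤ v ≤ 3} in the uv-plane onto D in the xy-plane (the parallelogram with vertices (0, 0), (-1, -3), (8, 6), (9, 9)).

Compute the Jacobian determinant of (x, y) with respect to (u, v):

    ∂(x,y)/∂(u,v) = | -1  3 | = (-1)(3) - (3)(-3) = 6.
                   | -3  3 |

Its absolute value is |J| = 6 (the area scaling factor).

Substituting x = -u + 3v, y = -3u + 3v into the integrand,

    22x - 22y → 44u,

so the integral becomes

    ∬_R (44u) · |J| du dv = ∫_0^1 ∫_0^3 (264u) dv du.

Inner (v): 792u.
Outer (u): 396.

Therefore ∬_D (22x - 22y) dx dy = 396.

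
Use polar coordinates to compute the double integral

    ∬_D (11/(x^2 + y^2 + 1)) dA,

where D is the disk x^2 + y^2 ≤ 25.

The region D is 0 ≤ r ≤ 5, 0 ≤ θ ≤ 2π in polar coordinates, where x = r cos(θ), y = r sin(θ), and dA = r dr dθ.

Under the substitution, the integrand becomes 11/(r^2 + 1), so

    ∬_D (11/(x^2 + y^2 + 1)) dA = ∫_{0}^{2π} ∫_{0}^{5} (11/(r^2 + 1)) · r dr dθ.

Inner integral (in r): ∫_{0}^{5} (11/(r^2 + 1)) · r dr = 11log(26)/2.

Outer integral (in θ): ∫_{0}^{2π} (11log(26)/2) dθ = 11π log(26).

Therefore ∬_D (11/(x^2 + y^2 + 1)) dA = 11π log(26).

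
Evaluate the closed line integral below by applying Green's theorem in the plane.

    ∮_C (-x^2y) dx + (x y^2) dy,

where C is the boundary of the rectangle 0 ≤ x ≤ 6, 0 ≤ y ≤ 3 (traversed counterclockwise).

Green's theorem converts the closed line integral into a double integral over the enclosed region D:

    ∮_C P dx + Q dy = ∬_D (∂Q/∂x - ∂P/∂y) dA.

Here P = -x^2y, Q = x y^2, so

    ∂Q/∂x = y^2,    ∂P/∂y = -x^2,
    ∂Q/∂x - ∂P/∂y = x^2 + y^2.

D is the region 0 ≤ x ≤ 6, 0 ≤ y ≤ 3. Evaluating the double integral:

    ∬_D (x^2 + y^2) dA = ∫_0^{6} ∫_0^{3} (x^2 + y^2) dy dx.

Inner (y from 0 to 3): 3x^2 + 9.
Outer (x from 0 to 6): 270.

Therefore ∮_C P dx + Q dy = 270.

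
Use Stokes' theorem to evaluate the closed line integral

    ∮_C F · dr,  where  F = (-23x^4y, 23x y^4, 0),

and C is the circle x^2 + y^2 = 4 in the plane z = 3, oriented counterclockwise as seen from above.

Let S be the flat disk x^2 + y^2 ≤ 4 in the plane z = 3, with upward unit normal n̂ = ẑ. By Stokes' theorem,

    ∮_C F · dr = ∬_S (∇ × F) · n̂ dS = ∬_D (curl F)_z dA,

where D is the disk x^2 + y^2 ≤ 4.

Compute the curl of F = (-23x^4y, 23x y^4, 0):
    (∇ × F)_x = ∂F_z/∂y - ∂F_y/∂z = 0,
    (∇ × F)_y = ∂F_x/∂z - ∂F_z/∂x = 0,
    (∇ × F)_z = ∂F_y/∂x - ∂F_x/∂y = 23x^4 + 23y^4.

On z = 3, (curl F)_z = 23x^4 + 23y^4.

Convert to polar (x = r cos θ, y = r sin θ, dA = r dr dθ); the integrand becomes 23r^4(sin(θ)^4 + cos(θ)^4), so

    ∬_D (curl F)_z dA = ∫_0^{2π} ∫_0^{2} (23r^4(sin(θ)^4 + cos(θ)^4)) · r dr dθ.

Inner (r from 0 to 2): 736sin(θ)^4/3 + 736cos(θ)^4/3.
Outer (θ from 0 to 2π): 368π.

Therefore ∮_C F · dr = 368π.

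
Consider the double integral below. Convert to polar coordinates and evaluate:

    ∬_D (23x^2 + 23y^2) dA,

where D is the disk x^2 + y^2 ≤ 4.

The region D is 0 ≤ r ≤ 2, 0 ≤ θ ≤ 2π in polar coordinates, where x = r cos(θ), y = r sin(θ), and dA = r dr dθ.

Under the substitution, the integrand becomes 23r^2, so

    ∬_D (23x^2 + 23y^2) dA = ∫_{0}^{2π} ∫_{0}^{2} (23r^2) · r dr dθ.

Inner integral (in r): ∫_{0}^{2} (23r^2) · r dr = 92.

Outer integral (in θ): ∫_{0}^{2π} (92) dθ = 184π.

Therefore ∬_D (23x^2 + 23y^2) dA = 184π.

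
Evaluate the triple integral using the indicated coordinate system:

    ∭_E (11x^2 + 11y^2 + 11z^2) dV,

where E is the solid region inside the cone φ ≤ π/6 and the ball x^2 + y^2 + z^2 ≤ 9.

In spherical coordinates, x = ρ sin(φ) cos(θ), y = ρ sin(φ) sin(θ), z = ρ cos(φ), and dV = ρ^2 sin(φ) dρ dφ dθ.

The integrand becomes 11ρ^2, so

    ∭_E (11x^2 + 11y^2 + 11z^2) dV = ∫_{0}^{2π} ∫_{0}^{π/6} ∫_{0}^{3} (11ρ^2) · ρ^2 sin(φ) dρ dφ dθ.

Inner (ρ): 2673sin(φ)/5.
Middle (φ): 2673/5 - 2673sqrt(3)/10.
Outer (θ): 2673π (2 - sqrt(3))/5.

Therefore the triple integral equals 2673π (2 - sqrt(3))/5.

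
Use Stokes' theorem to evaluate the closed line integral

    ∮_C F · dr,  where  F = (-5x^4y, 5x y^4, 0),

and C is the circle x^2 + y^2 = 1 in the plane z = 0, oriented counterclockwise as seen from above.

Let S be the flat disk x^2 + y^2 ≤ 1 in the plane z = 0, with upward unit normal n̂ = ẑ. By Stokes' theorem,

    ∮_C F · dr = ∬_S (∇ × F) · n̂ dS = ∬_D (curl F)_z dA,

where D is the disk x^2 + y^2 ≤ 1.

Compute the curl of F = (-5x^4y, 5x y^4, 0):
    (∇ × F)_x = ∂F_z/∂y - ∂F_y/∂z = 0,
    (∇ × F)_y = ∂F_x/∂z - ∂F_z/∂x = 0,
    (∇ × F)_z = ∂F_y/∂x - ∂F_x/∂y = 5x^4 + 5y^4.

On z = 0, (curl F)_z = 5x^4 + 5y^4.

Convert to polar (x = r cos θ, y = r sin θ, dA = r dr dθ); the integrand becomes 5r^4(sin(θ)^4 + cos(θ)^4), so

    ∬_D (curl F)_z dA = ∫_0^{2π} ∫_0^{1} (5r^4(sin(θ)^4 + cos(θ)^4)) · r dr dθ.

Inner (r from 0 to 1): 5sin(θ)^4/6 + 5cos(θ)^4/6.
Outer (θ from 0 to 2π): 5π/4.

Therefore ∮_C F · dr = 5π/4.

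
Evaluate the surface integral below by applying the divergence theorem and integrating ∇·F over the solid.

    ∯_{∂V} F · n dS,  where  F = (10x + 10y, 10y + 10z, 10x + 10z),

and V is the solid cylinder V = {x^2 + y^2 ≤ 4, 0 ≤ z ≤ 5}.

By the divergence theorem,

    ∯_{∂V} F · n dS = ∭_V (∇ · F) dV.

Compute the divergence:
    ∇ · F = ∂F_x/∂x + ∂F_y/∂y + ∂F_z/∂z = 10 + 10 + 10 = 30.

In cylindrical coordinates, x = r cos(θ), y = r sin(θ), z = z, dV = r dr dθ dz, with 0 ≤ r ≤ 2, 0 ≤ θ ≤ 2π, 0 ≤ z ≤ 5.

The integrand, after substitution and multiplying by the volume element, becomes (30) · r, so

    ∭_V (∇·F) dV = ∫_0^{2π} ∫_0^{2} ∫_0^{5} (30) · r dz dr dθ.

Inner (z from 0 to 5): 150r.
Middle (r from 0 to 2): 300.
Outer (θ from 0 to 2π): 600π.

Therefore ∯_{∂V} F · n dS = 600π.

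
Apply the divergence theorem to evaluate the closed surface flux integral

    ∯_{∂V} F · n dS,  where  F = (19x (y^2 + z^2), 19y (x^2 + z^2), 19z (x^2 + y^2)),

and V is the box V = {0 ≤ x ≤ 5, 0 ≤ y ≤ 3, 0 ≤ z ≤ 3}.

By the divergence theorem,

    ∯_{∂V} F · n dS = ∭_V (∇ · F) dV.

Compute the divergence:
    ∇ · F = ∂F_x/∂x + ∂F_y/∂y + ∂F_z/∂z = 19y^2 + 19z^2 + 19x^2 + 19z^2 + 19x^2 + 19y^2 = 38x^2 + 38y^2 + 38z^2.

V is a rectangular box, so dV = dx dy dz with 0 ≤ x ≤ 5, 0 ≤ y ≤ 3, 0 ≤ z ≤ 3.

Integrate (38x^2 + 38y^2 + 38z^2) over V as an iterated integral:

    ∭_V (∇·F) dV = ∫_0^{5} ∫_0^{3} ∫_0^{3} (38x^2 + 38y^2 + 38z^2) dz dy dx.

Inner (z from 0 to 3): 114x^2 + 114y^2 + 342.
Middle (y from 0 to 3): 342x^2 + 2052.
Outer (x from 0 to 5): 24510.

Therefore ∯_{∂V} F · n dS = 24510.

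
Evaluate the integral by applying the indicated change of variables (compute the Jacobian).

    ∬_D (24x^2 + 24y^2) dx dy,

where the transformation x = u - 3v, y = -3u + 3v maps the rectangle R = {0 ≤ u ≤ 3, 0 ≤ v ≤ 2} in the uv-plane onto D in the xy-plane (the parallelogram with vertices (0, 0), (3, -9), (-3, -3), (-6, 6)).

Compute the Jacobian determinant of (x, y) with respect to (u, v):

    ∂(x,y)/∂(u,v) = | 1  -3 | = (1)(3) - (-3)(-3) = -6.
                   | -3  3 |

Its absolute value is |J| = 6 (the area scaling factor).

Substituting x = u - 3v, y = -3u + 3v into the integrand,

    24x^2 + 24y^2 → 240u^2 - 576u v + 432v^2,

so the integral becomes

    ∬_R (240u^2 - 576u v + 432v^2) · |J| du dv = ∫_0^3 ∫_0^2 (1440u^2 - 3456u v + 2592v^2) dv du.

Inner (v): 2880u^2 - 6912u + 6912.
Outer (u): 15552.

Therefore ∬_D (24x^2 + 24y^2) dx dy = 15552.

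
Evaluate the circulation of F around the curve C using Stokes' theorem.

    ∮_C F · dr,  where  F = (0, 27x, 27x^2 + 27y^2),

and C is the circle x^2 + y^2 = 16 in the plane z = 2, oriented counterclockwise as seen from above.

Let S be the flat disk x^2 + y^2 ≤ 16 in the plane z = 2, with upward unit normal n̂ = ẑ. By Stokes' theorem,

    ∮_C F · dr = ∬_S (∇ × F) · n̂ dS = ∬_D (curl F)_z dA,

where D is the disk x^2 + y^2 ≤ 16.

Compute the curl of F = (0, 27x, 27x^2 + 27y^2):
    (∇ × F)_x = ∂F_z/∂y - ∂F_y/∂z = 54y,
    (∇ × F)_y = ∂F_x/∂z - ∂F_z/∂x = -54x,
    (∇ × F)_z = ∂F_y/∂x - ∂F_x/∂y = 27.

On z = 2, (curl F)_z = 27.

Convert to polar (x = r cos θ, y = r sin θ, dA = r dr dθ); the integrand becomes 27, so

    ∬_D (curl F)_z dA = ∫_0^{2π} ∫_0^{4} (27) · r dr dθ.

Inner (r from 0 to 4): 216.
Outer (θ from 0 to 2π): 432π.

Therefore ∮_C F · dr = 432π.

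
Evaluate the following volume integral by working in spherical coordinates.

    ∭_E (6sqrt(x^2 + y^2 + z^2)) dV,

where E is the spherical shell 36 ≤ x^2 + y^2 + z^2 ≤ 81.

In spherical coordinates, x = ρ sin(φ) cos(θ), y = ρ sin(φ) sin(θ), z = ρ cos(φ), and dV = ρ^2 sin(φ) dρ dφ dθ.

The integrand becomes 6ρ, so

    ∭_E (6sqrt(x^2 + y^2 + z^2)) dV = ∫_{0}^{2π} ∫_{0}^{π} ∫_{6}^{9} (6ρ) · ρ^2 sin(φ) dρ dφ dθ.

Inner (ρ): 15795sin(φ)/2.
Middle (φ): 15795.
Outer (θ): 31590π.

Therefore the triple integral equals 31590π.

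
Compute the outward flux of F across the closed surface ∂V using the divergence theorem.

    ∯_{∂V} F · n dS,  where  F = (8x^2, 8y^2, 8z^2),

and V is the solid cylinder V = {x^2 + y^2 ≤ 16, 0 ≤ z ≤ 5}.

By the divergence theorem,

    ∯_{∂V} F · n dS = ∭_V (∇ · F) dV.

Compute the divergence:
    ∇ · F = ∂F_x/∂x + ∂F_y/∂y + ∂F_z/∂z = 16x + 16y + 16z.

In cylindrical coordinates, x = r cos(θ), y = r sin(θ), z = z, dV = r dr dθ dz, with 0 ≤ r ≤ 4, 0 ≤ θ ≤ 2π, 0 ≤ z ≤ 5.

The integrand, after substitution and multiplying by the volume element, becomes (16sqrt(2)r sin(θ + π/4) + 16z) · r, so

    ∭_V (∇·F) dV = ∫_0^{2π} ∫_0^{4} ∫_0^{5} (16sqrt(2)r sin(θ + π/4) + 16z) · r dz dr dθ.

Inner (z from 0 to 5): 40r (2sqrt(2)r sin(θ + π/4) + 5).
Middle (r from 0 to 4): 5120sqrt(2)sin(θ + π/4)/3 + 1600.
Outer (θ from 0 to 2π): 3200π.

Therefore ∯_{∂V} F · n dS = 3200π.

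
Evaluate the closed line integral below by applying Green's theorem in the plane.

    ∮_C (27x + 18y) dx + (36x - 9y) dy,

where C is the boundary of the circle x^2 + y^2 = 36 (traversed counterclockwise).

Green's theorem converts the closed line integral into a double integral over the enclosed region D:

    ∮_C P dx + Q dy = ∬_D (∂Q/∂x - ∂P/∂y) dA.

Here P = 27x + 18y, Q = 36x - 9y, so

    ∂Q/∂x = 36,    ∂P/∂y = 18,
    ∂Q/∂x - ∂P/∂y = 18.

D is the region x^2 + y^2 ≤ 36. Evaluating the double integral:

In polar coordinates (x = r cos θ, y = r sin θ, dA = r dr dθ) the integrand becomes 18, so

    ∬_D (18) dA = ∫_0^{2π} ∫_0^{6} (18) · r dr dθ.

Inner (r from 0 to 6): 324.
Outer (θ from 0 to 2π): 648π.

Therefore ∮_C P dx + Q dy = 648π.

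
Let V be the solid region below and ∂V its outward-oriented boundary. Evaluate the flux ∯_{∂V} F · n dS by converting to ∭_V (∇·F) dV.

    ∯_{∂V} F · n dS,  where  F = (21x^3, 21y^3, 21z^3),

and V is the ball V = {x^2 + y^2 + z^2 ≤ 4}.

By the divergence theorem,

    ∯_{∂V} F · n dS = ∭_V (∇ · F) dV.

Compute the divergence:
    ∇ · F = ∂F_x/∂x + ∂F_y/∂y + ∂F_z/∂z = 63x^2 + 63y^2 + 63z^2.

In spherical coordinates, x = ρ sin(φ) cos(θ), y = ρ sin(φ) sin(θ), z = ρ cos(φ), dV = ρ^2 sin(φ) dρ dφ dθ, with 0 ≤ ρ ≤ 2, 0 ≤ φ ≤ π, 0 ≤ θ ≤ 2π.

The integrand, after substitution and multiplying by the volume element, becomes (63ρ^2) · ρ^2 sin(φ), so

    ∭_V (∇·F) dV = ∫_0^{2π} ∫_0^{π} ∫_0^{2} (63ρ^2) · ρ^2 sin(φ) dρ dφ dθ.

Inner (ρ from 0 to 2): 2016sin(φ)/5.
Middle (φ from 0 to π): 4032/5.
Outer (θ from 0 to 2π): 8064π/5.

Therefore ∯_{∂V} F · n dS = 8064π/5.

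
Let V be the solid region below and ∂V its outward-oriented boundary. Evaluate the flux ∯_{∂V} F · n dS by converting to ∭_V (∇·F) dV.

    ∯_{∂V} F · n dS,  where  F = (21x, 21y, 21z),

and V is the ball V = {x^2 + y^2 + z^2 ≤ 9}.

By the divergence theorem,

    ∯_{∂V} F · n dS = ∭_V (∇ · F) dV.

Compute the divergence:
    ∇ · F = ∂F_x/∂x + ∂F_y/∂y + ∂F_z/∂z = 21 + 21 + 21 = 63.

In spherical coordinates, x = ρ sin(φ) cos(θ), y = ρ sin(φ) sin(θ), z = ρ cos(φ), dV = ρ^2 sin(φ) dρ dφ dθ, with 0 ≤ ρ ≤ 3, 0 ≤ φ ≤ π, 0 ≤ θ ≤ 2π.

The integrand, after substitution and multiplying by the volume element, becomes (63) · ρ^2 sin(φ), so

    ∭_V (∇·F) dV = ∫_0^{2π} ∫_0^{π} ∫_0^{3} (63) · ρ^2 sin(φ) dρ dφ dθ.

Inner (ρ from 0 to 3): 567sin(φ).
Middle (φ from 0 to π): 1134.
Outer (θ from 0 to 2π): 2268π.

Therefore ∯_{∂V} F · n dS = 2268π.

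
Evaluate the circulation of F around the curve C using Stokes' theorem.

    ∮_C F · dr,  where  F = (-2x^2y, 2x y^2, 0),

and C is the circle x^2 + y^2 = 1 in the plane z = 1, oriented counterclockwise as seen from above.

Let S be the flat disk x^2 + y^2 ≤ 1 in the plane z = 1, with upward unit normal n̂ = ẑ. By Stokes' theorem,

    ∮_C F · dr = ∬_S (∇ × F) · n̂ dS = ∬_D (curl F)_z dA,

where D is the disk x^2 + y^2 ≤ 1.

Compute the curl of F = (-2x^2y, 2x y^2, 0):
    (∇ × F)_x = ∂F_z/∂y - ∂F_y/∂z = 0,
    (∇ × F)_y = ∂F_x/∂z - ∂F_z/∂x = 0,
    (∇ × F)_z = ∂F_y/∂x - ∂F_x/∂y = 2x^2 + 2y^2.

On z = 1, (curl F)_z = 2x^2 + 2y^2.

Convert to polar (x = r cos θ, y = r sin θ, dA = r dr dθ); the integrand becomes 2r^2, so

    ∬_D (curl F)_z dA = ∫_0^{2π} ∫_0^{1} (2r^2) · r dr dθ.

Inner (r from 0 to 1): 1/2.
Outer (θ from 0 to 2π): π.

Therefore ∮_C F · dr = π.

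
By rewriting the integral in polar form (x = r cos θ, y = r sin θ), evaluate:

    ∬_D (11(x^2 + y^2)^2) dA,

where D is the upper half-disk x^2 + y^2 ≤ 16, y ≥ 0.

The region D is 0 ≤ r ≤ 4, 0 ≤ θ ≤ π in polar coordinates, where x = r cos(θ), y = r sin(θ), and dA = r dr dθ.

Under the substitution, the integrand becomes 11r^4, so

    ∬_D (11(x^2 + y^2)^2) dA = ∫_{0}^{π} ∫_{0}^{4} (11r^4) · r dr dθ.

Inner integral (in r): ∫_{0}^{4} (11r^4) · r dr = 22528/3.

Outer integral (in θ): ∫_{0}^{π} (22528/3) dθ = 22528π/3.

Therefore ∬_D (11(x^2 + y^2)^2) dA = 22528π/3.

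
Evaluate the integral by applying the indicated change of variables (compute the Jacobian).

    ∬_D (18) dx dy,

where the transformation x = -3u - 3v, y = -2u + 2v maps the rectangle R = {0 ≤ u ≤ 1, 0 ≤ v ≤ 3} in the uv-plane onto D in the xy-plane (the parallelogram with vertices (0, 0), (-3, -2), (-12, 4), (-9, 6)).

Compute the Jacobian determinant of (x, y) with respect to (u, v):

    ∂(x,y)/∂(u,v) = | -3  -3 | = (-3)(2) - (-3)(-2) = -12.
                   | -2  2 |

Its absolute value is |J| = 12 (the area scaling factor).

Substituting x = -3u - 3v, y = -2u + 2v into the integrand,

    18 → 18,

so the integral becomes

    ∬_R (18) · |J| du dv = ∫_0^1 ∫_0^3 (216) dv du.

Inner (v): 648.
Outer (u): 648.

Therefore ∬_D (18) dx dy = 648.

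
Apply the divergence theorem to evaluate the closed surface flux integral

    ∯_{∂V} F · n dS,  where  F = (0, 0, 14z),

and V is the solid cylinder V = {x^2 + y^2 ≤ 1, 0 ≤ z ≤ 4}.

By the divergence theorem,

    ∯_{∂V} F · n dS = ∭_V (∇ · F) dV.

Compute the divergence:
    ∇ · F = ∂F_x/∂x + ∂F_y/∂y + ∂F_z/∂z = 0 + 0 + 14 = 14.

In cylindrical coordinates, x = r cos(θ), y = r sin(θ), z = z, dV = r dr dθ dz, with 0 ≤ r ≤ 1, 0 ≤ θ ≤ 2π, 0 ≤ z ≤ 4.

The integrand, after substitution and multiplying by the volume element, becomes (14) · r, so

    ∭_V (∇·F) dV = ∫_0^{2π} ∫_0^{1} ∫_0^{4} (14) · r dz dr dθ.

Inner (z from 0 to 4): 56r.
Middle (r from 0 to 1): 28.
Outer (θ from 0 to 2π): 56π.

Therefore ∯_{∂V} F · n dS = 56π.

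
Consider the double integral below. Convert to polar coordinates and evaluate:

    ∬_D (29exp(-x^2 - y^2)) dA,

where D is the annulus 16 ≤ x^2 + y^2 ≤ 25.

The region D is 4 ≤ r ≤ 5, 0 ≤ θ ≤ 2π in polar coordinates, where x = r cos(θ), y = r sin(θ), and dA = r dr dθ.

Under the substitution, the integrand becomes 29exp(-r^2), so

    ∬_D (29exp(-x^2 - y^2)) dA = ∫_{0}^{2π} ∫_{4}^{5} (29exp(-r^2)) · r dr dθ.

Inner integral (in r): ∫_{4}^{5} (29exp(-r^2)) · r dr = -(29 - 29exp(9))exp(-25)/2.

Outer integral (in θ): ∫_{0}^{2π} (-(29 - 29exp(9))exp(-25)/2) dθ = -29π (1 - exp(9))exp(-25).

Therefore ∬_D (29exp(-x^2 - y^2)) dA = -29π (1 - exp(9))exp(-25).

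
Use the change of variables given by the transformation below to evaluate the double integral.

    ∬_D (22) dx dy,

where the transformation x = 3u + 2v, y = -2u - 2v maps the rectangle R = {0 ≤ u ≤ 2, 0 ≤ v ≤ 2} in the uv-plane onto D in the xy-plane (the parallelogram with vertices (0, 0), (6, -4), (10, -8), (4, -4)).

Compute the Jacobian determinant of (x, y) with respect to (u, v):

    ∂(x,y)/∂(u,v) = | 3  2 | = (3)(-2) - (2)(-2) = -2.
                   | -2  -2 |

Its absolute value is |J| = 2 (the area scaling factor).

Substituting x = 3u + 2v, y = -2u - 2v into the integrand,

    22 → 22,

so the integral becomes

    ∬_R (22) · |J| du dv = ∫_0^2 ∫_0^2 (44) dv du.

Inner (v): 88.
Outer (u): 176.

Therefore ∬_D (22) dx dy = 176.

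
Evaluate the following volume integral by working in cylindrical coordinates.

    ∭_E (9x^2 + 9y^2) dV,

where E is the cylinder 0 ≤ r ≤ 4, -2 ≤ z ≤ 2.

In cylindrical coordinates, x = r cos(θ), y = r sin(θ), z = z, and dV = r dr dθ dz.

The integrand becomes 9r^2, so

    ∭_E (9x^2 + 9y^2) dV = ∫_{0}^{2π} ∫_{0}^{4} ∫_{-2}^{2} (9r^2) · r dz dr dθ.

Inner (z): 36r^3.
Middle (r from 0 to 4): 2304.
Outer (θ): 4608π.

Therefore the triple integral equals 4608π.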